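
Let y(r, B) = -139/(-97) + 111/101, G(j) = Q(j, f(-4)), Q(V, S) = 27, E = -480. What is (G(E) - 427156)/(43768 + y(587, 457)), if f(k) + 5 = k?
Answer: -4184582813/428819902 ≈ -9.7584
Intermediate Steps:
f(k) = -5 + k
G(j) = 27
y(r, B) = 24806/9797 (y(r, B) = -139*(-1/97) + 111*(1/101) = 139/97 + 111/101 = 24806/9797)
(G(E) - 427156)/(43768 + y(587, 457)) = (27 - 427156)/(43768 + 24806/9797) = -427129/428819902/9797 = -427129*9797/428819902 = -4184582813/428819902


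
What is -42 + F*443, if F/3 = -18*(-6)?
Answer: 143490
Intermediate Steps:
F = 324 (F = 3*(-18*(-6)) = 3*108 = 324)
-42 + F*443 = -42 + 324*443 = -42 + 143532 = 143490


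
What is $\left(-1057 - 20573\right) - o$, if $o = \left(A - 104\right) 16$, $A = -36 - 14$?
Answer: $-19166$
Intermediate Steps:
$A = -50$ ($A = -36 - 14 = -50$)
$o = -2464$ ($o = \left(-50 - 104\right) 16 = \left(-154\right) 16 = -2464$)
$\left(-1057 - 20573\right) - o = \left(-1057 - 20573\right) - -2464 = -21630 + 2464 = -19166$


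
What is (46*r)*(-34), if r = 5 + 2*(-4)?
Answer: 4692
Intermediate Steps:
r = -3 (r = 5 - 8 = -3)
(46*r)*(-34) = (46*(-3))*(-34) = -138*(-34) = 4692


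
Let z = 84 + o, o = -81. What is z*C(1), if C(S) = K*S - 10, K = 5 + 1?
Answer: -12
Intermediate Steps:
K = 6
C(S) = -10 + 6*S (C(S) = 6*S - 10 = -10 + 6*S)
z = 3 (z = 84 - 81 = 3)
z*C(1) = 3*(-10 + 6*1) = 3*(-10 + 6) = 3*(-4) = -12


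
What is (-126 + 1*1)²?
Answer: 15625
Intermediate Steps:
(-126 + 1*1)² = (-126 + 1)² = (-125)² = 15625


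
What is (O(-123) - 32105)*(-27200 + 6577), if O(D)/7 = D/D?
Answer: 661957054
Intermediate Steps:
O(D) = 7 (O(D) = 7*(D/D) = 7*1 = 7)
(O(-123) - 32105)*(-27200 + 6577) = (7 - 32105)*(-27200 + 6577) = -32098*(-20623) = 661957054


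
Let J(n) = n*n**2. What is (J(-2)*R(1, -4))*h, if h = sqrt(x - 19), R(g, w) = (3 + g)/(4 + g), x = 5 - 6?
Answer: -64*I*sqrt(5)/5 ≈ -28.622*I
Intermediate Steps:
x = -1
R(g, w) = (3 + g)/(4 + g)
J(n) = n**3
h = 2*I*sqrt(5) (h = sqrt(-1 - 19) = sqrt(-20) = 2*I*sqrt(5) ≈ 4.4721*I)
(J(-2)*R(1, -4))*h = ((-2)**3*((3 + 1)/(4 + 1)))*(2*I*sqrt(5)) = (-8*4/5)*(2*I*sqrt(5)) = -64*I*sqrt(5)/5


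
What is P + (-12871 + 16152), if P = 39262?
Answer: 42543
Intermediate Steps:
P + (-12871 + 16152) = 39262 + (-12871 + 16152) = 39262 + 3281 = 42543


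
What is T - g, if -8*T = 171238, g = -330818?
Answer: 1237653/4 ≈ 3.0941e+5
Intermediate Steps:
T = -85619/4 (T = -⅛*171238 = -85619/4 ≈ -21405.)
T - g = -85619/4 - 1*(-330818) = -85619/4 + 330818 = 1237653/4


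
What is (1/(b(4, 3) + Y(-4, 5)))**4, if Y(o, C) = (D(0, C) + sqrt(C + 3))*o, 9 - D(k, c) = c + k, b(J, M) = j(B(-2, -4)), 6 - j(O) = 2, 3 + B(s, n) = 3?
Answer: 577/256 - 51*sqrt(2)/32 ≈ 3.3850e-6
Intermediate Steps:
B(s, n) = 0 (B(s, n) = -3 + 3 = 0)
j(O) = 4 (j(O) = 6 - 1*2 = 6 - 2 = 4)
b(J, M) = 4
D(k, c) = 9 - c - k (D(k, c) = 9 - (c + k) = 9 + (-c - k) = 9 - c - k)
Y(o, C) = o*(9 + sqrt(3 + C) - C) (Y(o, C) = ((9 - C - 1*0) + sqrt(C + 3))*o = ((9 - C + 0) + sqrt(3 + C))*o = ((9 - C) + sqrt(3 + C))*o = (9 + sqrt(3 + C) - C)*o = o*(9 + sqrt(3 + C) - C))
(1/(b(4, 3) + Y(-4, 5)))**4 = (1/(4 - 4*(9 + sqrt(3 + 5) - 1*5)))**4 = (1/(4 - 4*(9 + sqrt(8) - 5)))**4 = (1/(4 - 4*(9 + 2*sqrt(2) - 5)))**4 = (1/(4 - 4*(4 + 2*sqrt(2))))**4 = (1/(4 + (-16 - 8*sqrt(2))))**4 = (1/(-12 - 8*sqrt(2)))**4 = (-12 - 8*sqrt(2))**(-4)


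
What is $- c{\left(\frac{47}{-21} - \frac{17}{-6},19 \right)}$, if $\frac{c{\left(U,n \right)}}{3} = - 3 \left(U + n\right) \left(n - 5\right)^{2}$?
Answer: $34566$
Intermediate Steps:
$c{\left(U,n \right)} = 3 \left(-5 + n\right)^{2} \left(- 3 U - 3 n\right)$ ($c{\left(U,n \right)} = 3 - 3 \left(U + n\right) \left(n - 5\right)^{2} = 3 \left(- 3 U - 3 n\right) \left(-5 + n\right)^{2} = 3 \left(-5 + n\right)^{2} \left(- 3 U - 3 n\right)$)
$- c{\left(\frac{47}{-21} - \frac{17}{-6},19 \right)} = - 9 \left(-5 + 19\right)^{2} \left(- (\frac{47}{-21} - \frac{17}{-6}) - 19\right) = - 9 \cdot 14^{2} \left(- (47 \left(- \frac{1}{21}\right) - - \frac{17}{6}) - 19\right) = - 9 \cdot 196 \left(- (- \frac{47}{21} + \frac{17}{6}) - 19\right) = - 9 \cdot 196 \left(\left(-1\right) \frac{25}{42} - 19\right) = - 9 \cdot 196 \left(- \frac{25}{42} - 19\right) = - \frac{9 \cdot 196 \left(-823\right)}{42} = \left(-1\right) \left(-34566\right) = 34566$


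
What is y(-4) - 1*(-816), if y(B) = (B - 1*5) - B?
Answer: 811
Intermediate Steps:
y(B) = -5 (y(B) = (B - 5) - B = (-5 + B) - B = -5)
y(-4) - 1*(-816) = -5 - 1*(-816) = -5 + 816 = 811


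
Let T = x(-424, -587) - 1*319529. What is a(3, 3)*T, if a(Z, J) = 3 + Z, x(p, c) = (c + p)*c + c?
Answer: 1640046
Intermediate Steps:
x(p, c) = c + c*(c + p) (x(p, c) = c*(c + p) + c = c + c*(c + p))
T = 273341 (T = -587*(1 - 587 - 424) - 1*319529 = -587*(-1010) - 319529 = 592870 - 319529 = 273341)
a(3, 3)*T = (3 + 3)*273341 = 6*273341 = 1640046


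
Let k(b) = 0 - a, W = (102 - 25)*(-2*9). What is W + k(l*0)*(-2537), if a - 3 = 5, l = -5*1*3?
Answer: 18910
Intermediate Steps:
l = -15 (l = -5*3 = -15)
a = 8 (a = 3 + 5 = 8)
W = -1386 (W = 77*(-18) = -1386)
k(b) = -8 (k(b) = 0 - 1*8 = 0 - 8 = -8)
W + k(l*0)*(-2537) = -1386 - 8*(-2537) = -1386 + 20296 = 18910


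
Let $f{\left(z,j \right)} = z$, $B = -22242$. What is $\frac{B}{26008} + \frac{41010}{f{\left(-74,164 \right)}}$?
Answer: $- \frac{267058497}{481148} \approx -555.04$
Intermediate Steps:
$\frac{B}{26008} + \frac{41010}{f{\left(-74,164 \right)}} = - \frac{22242}{26008} + \frac{41010}{-74} = \left(-22242\right) \frac{1}{26008} + 41010 \left(- \frac{1}{74}\right) = - \frac{11121}{13004} - \frac{20505}{37} = - \frac{267058497}{481148}$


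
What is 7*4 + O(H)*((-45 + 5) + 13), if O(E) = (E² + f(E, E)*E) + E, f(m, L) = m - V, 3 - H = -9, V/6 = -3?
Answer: -13904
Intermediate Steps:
V = -18 (V = 6*(-3) = -18)
H = 12 (H = 3 - 1*(-9) = 3 + 9 = 12)
f(m, L) = 18 + m (f(m, L) = m - 1*(-18) = m + 18 = 18 + m)
O(E) = E + E² + E*(18 + E) (O(E) = (E² + (18 + E)*E) + E = (E² + E*(18 + E)) + E = E + E² + E*(18 + E))
7*4 + O(H)*((-45 + 5) + 13) = 7*4 + (12*(19 + 2*12))*((-45 + 5) + 13) = 28 + (12*(19 + 24))*(-40 + 13) = 28 + (12*43)*(-27) = 28 + 516*(-27) = 28 - 13932 = -13904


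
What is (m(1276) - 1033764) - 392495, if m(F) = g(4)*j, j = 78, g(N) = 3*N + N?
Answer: -1425011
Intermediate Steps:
g(N) = 4*N
m(F) = 1248 (m(F) = (4*4)*78 = 16*78 = 1248)
(m(1276) - 1033764) - 392495 = (1248 - 1033764) - 392495 = -1032516 - 392495 = -1425011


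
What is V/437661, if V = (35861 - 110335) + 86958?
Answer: 12484/437661 ≈ 0.028524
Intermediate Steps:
V = 12484 (V = -74474 + 86958 = 12484)
V/437661 = 12484/437661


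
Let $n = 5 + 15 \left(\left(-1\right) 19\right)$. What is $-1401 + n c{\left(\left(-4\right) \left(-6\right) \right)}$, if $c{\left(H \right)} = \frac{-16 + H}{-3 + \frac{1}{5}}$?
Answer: $-601$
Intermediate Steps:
$n = -280$ ($n = 5 + 15 \left(-19\right) = 5 - 285 = -280$)
$c{\left(H \right)} = \frac{40}{7} - \frac{5 H}{14}$ ($c{\left(H \right)} = \frac{-16 + H}{-3 + \frac{1}{5}} = \frac{-16 + H}{- \frac{14}{5}} = \left(-16 + H\right) \left(- \frac{5}{14}\right) = \frac{40}{7} - \frac{5 H}{14}$)
$-1401 + n c{\left(\left(-4\right) \left(-6\right) \right)} = -1401 - 280 \left(\frac{40}{7} - \frac{5 \left(\left(-4\right) \left(-6\right)\right)}{14}\right) = -1401 - 280 \left(\frac{40}{7} - \frac{60}{7}\right) = -1401 - -800 = -1401 + 800 = -601$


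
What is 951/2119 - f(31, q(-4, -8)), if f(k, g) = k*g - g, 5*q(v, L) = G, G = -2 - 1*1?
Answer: 39093/2119 ≈ 18.449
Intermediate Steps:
G = -3 (G = -2 - 1 = -3)
q(v, L) = -3/5 (q(v, L) = (1/5)*(-3) = -3/5)
f(k, g) = -g + g*k (f(k, g) = g*k - g = -g + g*k)
951/2119 - f(31, q(-4, -8)) = 951/2119 - (-3)*(-1 + 31)/5 = 951*(1/2119) - (-3)*30/5 = 951/2119 - 1*(-18) = 951/2119 + 18 = 39093/2119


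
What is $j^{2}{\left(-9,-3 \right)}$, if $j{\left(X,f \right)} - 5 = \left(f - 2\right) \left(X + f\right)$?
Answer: $4225$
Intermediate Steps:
$j{\left(X,f \right)} = 5 + \left(-2 + f\right) \left(X + f\right)$ ($j{\left(X,f \right)} = 5 + \left(f - 2\right) \left(X + f\right) = 5 + \left(-2 + f\right) \left(X + f\right)$)
$j^{2}{\left(-9,-3 \right)} = \left(5 + \left(-3\right)^{2} - -18 - -6 - -27\right)^{2} = \left(5 + 9 + 18 + 6 + 27\right)^{2} = 65^{2} = 4225$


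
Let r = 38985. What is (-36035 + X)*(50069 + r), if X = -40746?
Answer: -6837655174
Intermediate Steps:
(-36035 + X)*(50069 + r) = (-36035 - 40746)*(50069 + 38985) = -76781*89054 = -6837655174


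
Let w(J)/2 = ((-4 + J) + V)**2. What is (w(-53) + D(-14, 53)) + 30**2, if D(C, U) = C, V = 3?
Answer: 6718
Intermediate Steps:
w(J) = 2*(-1 + J)**2 (w(J) = 2*((-4 + J) + 3)**2 = 2*(-1 + J)**2)
(w(-53) + D(-14, 53)) + 30**2 = (2*(-1 - 53)**2 - 14) + 30**2 = (2*(-54)**2 - 14) + 900 = (2*2916 - 14) + 900 = (5832 - 14) + 900 = 5818 + 900 = 6718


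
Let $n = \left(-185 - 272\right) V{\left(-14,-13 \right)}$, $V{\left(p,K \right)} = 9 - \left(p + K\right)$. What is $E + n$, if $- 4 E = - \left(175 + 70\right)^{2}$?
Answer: $- \frac{5783}{4} \approx -1445.8$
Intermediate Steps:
$V{\left(p,K \right)} = 9 - K - p$ ($V{\left(p,K \right)} = 9 - \left(K + p\right) = 9 - K - p$)
$E = \frac{60025}{4}$ ($E = - \frac{\left(-1\right) \left(175 + 70\right)^{2}}{4} = - \frac{\left(-1\right) 245^{2}}{4} = - \frac{\left(-1\right) 60025}{4} = \left(- \frac{1}{4}\right) \left(-60025\right) = \frac{60025}{4} \approx 15006.0$)
$n = -16452$ ($n = \left(-185 - 272\right) \left(9 - -13 - -14\right) = - 457 \left(9 + 13 + 14\right) = \left(-457\right) 36 = -16452$)
$E + n = \frac{60025}{4} - 16452 = - \frac{5783}{4}$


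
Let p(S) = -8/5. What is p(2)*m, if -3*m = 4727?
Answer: 37816/15 ≈ 2521.1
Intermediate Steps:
m = -4727/3 (m = -⅓*4727 = -4727/3 ≈ -1575.7)
p(S) = -8/5 (p(S) = -8*⅕ = -8/5)
p(2)*m = -8/5*(-4727/3) = 37816/15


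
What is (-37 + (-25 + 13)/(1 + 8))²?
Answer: 13225/9 ≈ 1469.4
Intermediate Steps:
(-37 + (-25 + 13)/(1 + 8))² = (-37 - 12/9)² = (-37 - 12*⅑)² = (-37 - 4/3)² = (-115/3)² = 13225/9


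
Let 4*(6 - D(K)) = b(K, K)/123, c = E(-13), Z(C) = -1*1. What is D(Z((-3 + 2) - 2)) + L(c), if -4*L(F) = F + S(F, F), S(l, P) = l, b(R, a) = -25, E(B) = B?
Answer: 6175/492 ≈ 12.551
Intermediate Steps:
Z(C) = -1
c = -13
D(K) = 2977/492 (D(K) = 6 - (-25)/(4*123) = 6 - 1/4*(-25/123) = 6 + 25/492 = 2977/492)
L(F) = -F/2 (L(F) = -(F + F)/4 = -F/2)
D(Z((-3 + 2) - 2)) + L(c) = 2977/492 - 1/2*(-13) = 2977/492 + 13/2 = 6175/492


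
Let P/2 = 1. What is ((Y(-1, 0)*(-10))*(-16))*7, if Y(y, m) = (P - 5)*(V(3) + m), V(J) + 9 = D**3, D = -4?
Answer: 245280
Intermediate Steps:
P = 2 (P = 2*1 = 2)
V(J) = -73 (V(J) = -9 + (-4)**3 = -9 - 64 = -73)
Y(y, m) = 219 - 3*m (Y(y, m) = (2 - 5)*(-73 + m) = -3*(-73 + m) = 219 - 3*m)
((Y(-1, 0)*(-10))*(-16))*7 = (((219 - 3*0)*(-10))*(-16))*7 = (((219 + 0)*(-10))*(-16))*7 = ((219*(-10))*(-16))*7 = -2190*(-16)*7 = 35040*7 = 245280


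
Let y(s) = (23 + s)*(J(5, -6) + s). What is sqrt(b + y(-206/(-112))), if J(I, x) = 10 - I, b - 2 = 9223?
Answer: sqrt(29462353)/56 ≈ 96.927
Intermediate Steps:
b = 9225 (b = 2 + 9223 = 9225)
y(s) = (5 + s)*(23 + s) (y(s) = (23 + s)*((10 - 1*5) + s) = (23 + s)*((10 - 5) + s) = (23 + s)*(5 + s) = (5 + s)*(23 + s))
sqrt(b + y(-206/(-112))) = sqrt(9225 + (115 + (-206/(-112))**2 + 28*(-206/(-112)))) = sqrt(9225 + (115 + (-206*(-1/112))**2 + 28*(-206*(-1/112)))) = sqrt(9225 + (115 + (103/56)**2 + 28*(103/56))) = sqrt(9225 + (115 + 10609/3136 + 103/2)) = sqrt(9225 + 532753/3136) = sqrt(29462353/3136) = sqrt(29462353)/56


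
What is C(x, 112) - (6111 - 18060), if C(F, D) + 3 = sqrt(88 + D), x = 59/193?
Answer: 11946 + 10*sqrt(2) ≈ 11960.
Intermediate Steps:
x = 59/193 (x = 59*(1/193) = 59/193 ≈ 0.30570)
C(F, D) = -3 + sqrt(88 + D)
C(x, 112) - (6111 - 18060) = (-3 + sqrt(88 + 112)) - (6111 - 18060) = (-3 + sqrt(200)) - 1*(-11949) = (-3 + 10*sqrt(2)) + 11949 = 11946 + 10*sqrt(2)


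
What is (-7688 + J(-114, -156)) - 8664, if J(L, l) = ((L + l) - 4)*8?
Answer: -18544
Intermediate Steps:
J(L, l) = -32 + 8*L + 8*l (J(L, l) = (-4 + L + l)*8 = -32 + 8*L + 8*l)
(-7688 + J(-114, -156)) - 8664 = (-7688 + (-32 + 8*(-114) + 8*(-156))) - 8664 = (-7688 + (-32 - 912 - 1248)) - 8664 = (-7688 - 2192) - 8664 = -9880 - 8664 = -18544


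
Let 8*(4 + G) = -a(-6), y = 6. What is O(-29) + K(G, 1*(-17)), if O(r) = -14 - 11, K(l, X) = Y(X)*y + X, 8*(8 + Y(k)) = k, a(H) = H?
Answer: -411/4 ≈ -102.75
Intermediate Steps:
Y(k) = -8 + k/8
G = -13/4 (G = -4 + (-1*(-6))/8 = -4 + (⅛)*6 = -4 + ¾ = -13/4 ≈ -3.2500)
K(l, X) = -48 + 7*X/4 (K(l, X) = (-8 + X/8)*6 + X = (-48 + 3*X/4) + X = -48 + 7*X/4)
O(r) = -25
O(-29) + K(G, 1*(-17)) = -25 + (-48 + 7*(1*(-17))/4) = -25 + (-48 + (7/4)*(-17)) = -25 + (-48 - 119/4) = -25 - 311/4 = -411/4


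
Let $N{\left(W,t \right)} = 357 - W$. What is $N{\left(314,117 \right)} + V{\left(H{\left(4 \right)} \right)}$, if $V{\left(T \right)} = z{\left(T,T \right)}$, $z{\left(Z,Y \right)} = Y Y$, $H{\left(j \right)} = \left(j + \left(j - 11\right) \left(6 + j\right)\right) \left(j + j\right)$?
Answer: $278827$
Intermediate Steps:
$H{\left(j \right)} = 2 j \left(j + \left(-11 + j\right) \left(6 + j\right)\right)$ ($H{\left(j \right)} = \left(j + \left(-11 + j\right) \left(6 + j\right)\right) 2 j = 2 j \left(j + \left(-11 + j\right) \left(6 + j\right)\right)$)
$z{\left(Z,Y \right)} = Y^{2}$
$V{\left(T \right)} = T^{2}$
$N{\left(314,117 \right)} + V{\left(H{\left(4 \right)} \right)} = \left(357 - 314\right) + \left(2 \cdot 4 \left(-66 + 4^{2} - 16\right)\right)^{2} = \left(357 - 314\right) + \left(2 \cdot 4 \left(-66 + 16 - 16\right)\right)^{2} = 43 + \left(2 \cdot 4 \left(-66\right)\right)^{2} = 43 + \left(-528\right)^{2} = 43 + 278784 = 278827$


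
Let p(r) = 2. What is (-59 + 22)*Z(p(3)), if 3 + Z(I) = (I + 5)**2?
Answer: -1702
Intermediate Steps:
Z(I) = -3 + (5 + I)**2 (Z(I) = -3 + (I + 5)**2 = -3 + (5 + I)**2)
(-59 + 22)*Z(p(3)) = (-59 + 22)*(-3 + (5 + 2)**2) = -37*(-3 + 7**2) = -37*(-3 + 49) = -37*46 = -1702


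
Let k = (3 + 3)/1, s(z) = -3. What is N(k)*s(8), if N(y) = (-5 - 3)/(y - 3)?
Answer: 8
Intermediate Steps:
k = 6 (k = 6*1 = 6)
N(y) = -8/(-3 + y)
N(k)*s(8) = -8/(-3 + 6)*(-3) = -8/3*(-3) = 8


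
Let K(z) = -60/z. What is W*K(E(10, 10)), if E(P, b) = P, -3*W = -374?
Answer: -748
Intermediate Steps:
W = 374/3 (W = -⅓*(-374) = 374/3 ≈ 124.67)
W*K(E(10, 10)) = 374*(-60/10)/3 = 374*(-60*⅒)/3 = (374/3)*(-6) = -748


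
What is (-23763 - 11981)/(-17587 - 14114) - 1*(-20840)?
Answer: 660684584/31701 ≈ 20841.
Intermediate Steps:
(-23763 - 11981)/(-17587 - 14114) - 1*(-20840) = -35744/(-31701) + 20840 = -35744*(-1/31701) + 20840 = 35744/31701 + 20840 = 660684584/31701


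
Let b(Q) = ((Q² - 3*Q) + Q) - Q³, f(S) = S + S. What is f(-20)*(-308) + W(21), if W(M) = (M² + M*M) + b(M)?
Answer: 4340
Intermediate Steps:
f(S) = 2*S
b(Q) = Q² - Q³ - 2*Q (b(Q) = (Q² - 2*Q) - Q³ = Q² - Q³ - 2*Q)
W(M) = 2*M² + M*(-2 + M - M²) (W(M) = (M² + M*M) + M*(-2 + M - M²) = (M² + M²) + M*(-2 + M - M²) = 2*M² + M*(-2 + M - M²))
f(-20)*(-308) + W(21) = (2*(-20))*(-308) + 21*(-2 - 1*21² + 3*21) = -40*(-308) + 21*(-2 - 1*441 + 63) = 12320 + 21*(-2 - 441 + 63) = 12320 + 21*(-380) = 12320 - 7980 = 4340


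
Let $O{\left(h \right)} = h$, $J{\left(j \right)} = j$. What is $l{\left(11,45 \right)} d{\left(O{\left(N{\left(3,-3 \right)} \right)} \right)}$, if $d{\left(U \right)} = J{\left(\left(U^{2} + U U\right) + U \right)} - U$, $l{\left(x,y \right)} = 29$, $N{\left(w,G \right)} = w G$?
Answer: $4698$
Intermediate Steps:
$N{\left(w,G \right)} = G w$
$d{\left(U \right)} = 2 U^{2}$ ($d{\left(U \right)} = \left(\left(U^{2} + U U\right) + U\right) - U = \left(\left(U^{2} + U^{2}\right) + U\right) - U = \left(2 U^{2} + U\right) - U = \left(U + 2 U^{2}\right) - U = 2 U^{2}$)
$l{\left(11,45 \right)} d{\left(O{\left(N{\left(3,-3 \right)} \right)} \right)} = 29 \cdot 2 \left(\left(-3\right) 3\right)^{2} = 29 \cdot 2 \left(-9\right)^{2} = 29 \cdot 2 \cdot 81 = 29 \cdot 162 = 4698$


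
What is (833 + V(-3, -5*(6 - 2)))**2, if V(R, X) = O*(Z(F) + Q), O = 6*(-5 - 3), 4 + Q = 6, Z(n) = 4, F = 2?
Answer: 297025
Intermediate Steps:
Q = 2 (Q = -4 + 6 = 2)
O = -48 (O = 6*(-8) = -48)
V(R, X) = -288 (V(R, X) = -48*(4 + 2) = -48*6 = -288)
(833 + V(-3, -5*(6 - 2)))**2 = (833 - 288)**2 = 545**2 = 297025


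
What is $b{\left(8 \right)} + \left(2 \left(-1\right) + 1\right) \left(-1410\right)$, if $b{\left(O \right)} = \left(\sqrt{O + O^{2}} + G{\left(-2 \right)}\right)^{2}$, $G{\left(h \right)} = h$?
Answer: $1486 - 24 \sqrt{2} \approx 1452.1$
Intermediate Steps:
$b{\left(O \right)} = \left(-2 + \sqrt{O + O^{2}}\right)^{2}$ ($b{\left(O \right)} = \left(\sqrt{O + O^{2}} - 2\right)^{2} = \left(-2 + \sqrt{O + O^{2}}\right)^{2}$)
$b{\left(8 \right)} + \left(2 \left(-1\right) + 1\right) \left(-1410\right) = \left(-2 + \sqrt{8 \left(1 + 8\right)}\right)^{2} + \left(2 \left(-1\right) + 1\right) \left(-1410\right) = \left(-2 + \sqrt{8 \cdot 9}\right)^{2} + \left(-2 + 1\right) \left(-1410\right) = \left(-2 + \sqrt{72}\right)^{2} - -1410 = \left(-2 + 6 \sqrt{2}\right)^{2} + 1410 = 1410 + \left(-2 + 6 \sqrt{2}\right)^{2}$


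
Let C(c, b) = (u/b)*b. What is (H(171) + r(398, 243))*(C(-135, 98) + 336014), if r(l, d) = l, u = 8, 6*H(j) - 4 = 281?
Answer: 149697801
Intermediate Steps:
H(j) = 95/2 (H(j) = ⅔ + (⅙)*281 = ⅔ + 281/6 = 95/2)
C(c, b) = 8 (C(c, b) = (8/b)*b = 8)
(H(171) + r(398, 243))*(C(-135, 98) + 336014) = (95/2 + 398)*(8 + 336014) = (891/2)*336022 = 149697801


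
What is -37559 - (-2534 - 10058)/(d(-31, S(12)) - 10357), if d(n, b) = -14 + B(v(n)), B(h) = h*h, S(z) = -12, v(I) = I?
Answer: -176721391/4705 ≈ -37560.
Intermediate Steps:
B(h) = h²
d(n, b) = -14 + n²
-37559 - (-2534 - 10058)/(d(-31, S(12)) - 10357) = -37559 - (-2534 - 10058)/((-14 + (-31)²) - 10357) = -37559 - (-12592)/((-14 + 961) - 10357) = -37559 - (-12592)/(947 - 10357) = -37559 - (-12592)/(-9410) = -37559 - (-12592)*(-1)/9410 = -37559 - 1*6296/4705 = -37559 - 6296/4705 = -176721391/4705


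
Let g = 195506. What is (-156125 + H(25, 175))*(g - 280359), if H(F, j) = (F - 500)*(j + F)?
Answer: 21308709625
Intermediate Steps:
H(F, j) = (-500 + F)*(F + j)
(-156125 + H(25, 175))*(g - 280359) = (-156125 + (25² - 500*25 - 500*175 + 25*175))*(195506 - 280359) = (-156125 + (625 - 12500 - 87500 + 4375))*(-84853) = (-156125 - 95000)*(-84853) = -251125*(-84853) = 21308709625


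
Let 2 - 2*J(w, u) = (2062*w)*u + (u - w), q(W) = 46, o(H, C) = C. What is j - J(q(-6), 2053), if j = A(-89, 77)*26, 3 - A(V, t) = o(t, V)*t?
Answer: 195089673/2 ≈ 9.7545e+7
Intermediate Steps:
A(V, t) = 3 - V*t
j = 178256 (j = (3 - 1*(-89)*77)*26 = (3 + 6853)*26 = 6856*26 = 178256)
J(w, u) = 1 + w/2 - u/2 - 1031*u*w (J(w, u) = 1 - ((2062*w)*u + (u - w))/2 = 1 - (2062*u*w + (u - w))/2 = 1 - (u - w + 2062*u*w)/2 = 1 + (w/2 - u/2 - 1031*u*w) = 1 + w/2 - u/2 - 1031*u*w)
j - J(q(-6), 2053) = 178256 - (1 + (½)*46 - ½*2053 - 1031*2053*46) = 178256 - (1 + 23 - 2053/2 - 97365578) = 178256 - 1*(-194733161/2) = 178256 + 194733161/2 = 195089673/2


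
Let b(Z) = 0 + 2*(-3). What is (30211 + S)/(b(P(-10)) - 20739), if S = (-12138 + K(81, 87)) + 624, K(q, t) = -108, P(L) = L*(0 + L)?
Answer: -18589/20745 ≈ -0.89607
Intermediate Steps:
P(L) = L² (P(L) = L*L = L²)
b(Z) = -6 (b(Z) = 0 - 6 = -6)
S = -11622 (S = (-12138 - 108) + 624 = -12246 + 624 = -11622)
(30211 + S)/(b(P(-10)) - 20739) = (30211 - 11622)/(-6 - 20739) = 18589/(-20745) = 18589*(-1/20745) = -18589/20745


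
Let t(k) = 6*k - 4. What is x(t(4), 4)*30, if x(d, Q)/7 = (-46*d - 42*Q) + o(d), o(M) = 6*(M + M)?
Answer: -178080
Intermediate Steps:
t(k) = -4 + 6*k
o(M) = 12*M (o(M) = 6*(2*M) = 12*M)
x(d, Q) = -294*Q - 238*d (x(d, Q) = 7*((-46*d - 42*Q) + 12*d) = 7*(-42*Q - 34*d) = -294*Q - 238*d)
x(t(4), 4)*30 = (-294*4 - 238*(-4 + 6*4))*30 = (-1176 - 238*(-4 + 24))*30 = (-1176 - 238*20)*30 = (-1176 - 4760)*30 = -5936*30 = -178080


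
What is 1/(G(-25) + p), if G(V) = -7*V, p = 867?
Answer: 1/1042 ≈ 0.00095969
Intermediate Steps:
1/(G(-25) + p) = 1/(-7*(-25) + 867) = 1/(175 + 867) = 1/1042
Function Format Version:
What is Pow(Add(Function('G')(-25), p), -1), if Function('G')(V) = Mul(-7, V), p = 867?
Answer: Rational(1, 1042) ≈ 0.00095969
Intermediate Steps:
Pow(Add(Function('G')(-25), p), -1) = Pow(Add(Mul(-7, -25), 867), -1) = Pow(Add(175, 867), -1) = Pow(1042, -1) = Rational(1, 1042)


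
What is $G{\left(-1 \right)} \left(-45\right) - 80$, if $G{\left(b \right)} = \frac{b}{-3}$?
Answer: $-95$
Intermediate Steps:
$G{\left(b \right)} = - \frac{b}{3}$ ($G{\left(b \right)} = b \left(- \frac{1}{3}\right) = - \frac{b}{3}$)
$G{\left(-1 \right)} \left(-45\right) - 80 = \left(- \frac{1}{3}\right) \left(-1\right) \left(-45\right) - 80 = \frac{1}{3} \left(-45\right) - 80 = -15 - 80 = -95$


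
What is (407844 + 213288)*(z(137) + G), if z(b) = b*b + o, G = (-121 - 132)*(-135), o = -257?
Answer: 32713159044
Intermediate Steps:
G = 34155 (G = -253*(-135) = 34155)
z(b) = -257 + b² (z(b) = b*b - 257 = b² - 257 = -257 + b²)
(407844 + 213288)*(z(137) + G) = (407844 + 213288)*((-257 + 137²) + 34155) = 621132*((-257 + 18769) + 34155) = 621132*(18512 + 34155) = 621132*52667 = 32713159044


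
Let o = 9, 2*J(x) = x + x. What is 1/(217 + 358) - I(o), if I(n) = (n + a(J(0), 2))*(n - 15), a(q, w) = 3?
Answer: 41401/575 ≈ 72.002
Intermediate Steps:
J(x) = x (J(x) = (x + x)/2 = (2*x)/2 = x)
I(n) = (-15 + n)*(3 + n) (I(n) = (n + 3)*(n - 15) = (3 + n)*(-15 + n) = (-15 + n)*(3 + n))
1/(217 + 358) - I(o) = 1/(217 + 358) - (-45 + 9² - 12*9) = 1/575 - (-45 + 81 - 108) = 1/575 - 1*(-72) = 1/575 + 72 = 41401/575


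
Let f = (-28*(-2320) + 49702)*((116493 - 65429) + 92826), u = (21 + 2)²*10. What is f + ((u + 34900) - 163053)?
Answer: 16498592317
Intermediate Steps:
u = 5290 (u = 23²*10 = 529*10 = 5290)
f = 16498715180 (f = (64960 + 49702)*(51064 + 92826) = 114662*143890 = 16498715180)
f + ((u + 34900) - 163053) = 16498715180 + ((5290 + 34900) - 163053) = 16498715180 + (40190 - 163053) = 16498715180 - 122863 = 16498592317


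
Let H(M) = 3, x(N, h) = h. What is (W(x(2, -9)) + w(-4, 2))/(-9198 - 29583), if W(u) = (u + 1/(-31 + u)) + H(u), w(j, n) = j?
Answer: 401/1551240 ≈ 0.00025850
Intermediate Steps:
W(u) = 3 + u + 1/(-31 + u) (W(u) = (u + 1/(-31 + u)) + 3 = 3 + u + 1/(-31 + u))
(W(x(2, -9)) + w(-4, 2))/(-9198 - 29583) = ((-92 + (-9)² - 28*(-9))/(-31 - 9) - 4)/(-9198 - 29583) = ((-92 + 81 + 252)/(-40) - 4)/(-38781) = (-1/40*241 - 4)*(-1/38781) = (-241/40 - 4)*(-1/38781) = -401/40*(-1/38781) = 401/1551240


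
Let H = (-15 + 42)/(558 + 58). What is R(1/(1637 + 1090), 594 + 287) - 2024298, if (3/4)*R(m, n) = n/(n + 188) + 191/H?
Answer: -174778747318/86589 ≈ -2.0185e+6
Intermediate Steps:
H = 27/616 ≈ 0.043831
R(m, n) = 470624/81 + 4*n/(3*(188 + n)) (R(m, n) = 4*(n/(n + 188) + 191/(27/616))/3 = 4*(n/(188 + n) + 191*(616/27))/3 = 4*(n/(188 + n) + 117656/27)/3 = 4*(117656/27 + n/(188 + n))/3 = 470624/81 + 4*n/(3*(188 + n)))
R(1/(1637 + 1090), 594 + 287) - 2024298 = 4*(22119328 + 117683*(594 + 287))/(81*(188 + (594 + 287))) - 2024298 = 4*(22119328 + 117683*881)/(81*(188 + 881)) - 2024298 = (4/81)*(22119328 + 103678723)/1069 - 2024298 = (4/81)*(1/1069)*125798051 - 2024298 = 503192204/86589 - 2024298 = -174778747318/86589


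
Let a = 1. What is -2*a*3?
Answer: -6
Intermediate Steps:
-2*a*3 = -2*1*3 = -2*3 = -6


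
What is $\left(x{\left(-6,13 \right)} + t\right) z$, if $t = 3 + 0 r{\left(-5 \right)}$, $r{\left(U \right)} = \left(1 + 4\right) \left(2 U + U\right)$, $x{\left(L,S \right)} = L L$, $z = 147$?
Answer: $5733$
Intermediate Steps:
$x{\left(L,S \right)} = L^{2}$
$r{\left(U \right)} = 15 U$ ($r{\left(U \right)} = 5 \cdot 3 U = 15 U$)
$t = 3$ ($t = 3 + 0 \cdot 15 \left(-5\right) = 3 + 0 \left(-75\right) = 3 + 0 = 3$)
$\left(x{\left(-6,13 \right)} + t\right) z = \left(\left(-6\right)^{2} + 3\right) 147 = \left(36 + 3\right) 147 = 39 \cdot 147 = 5733$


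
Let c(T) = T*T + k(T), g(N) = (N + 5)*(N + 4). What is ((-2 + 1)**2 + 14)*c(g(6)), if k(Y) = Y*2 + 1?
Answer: 184815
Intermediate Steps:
g(N) = (4 + N)*(5 + N) (g(N) = (5 + N)*(4 + N) = (4 + N)*(5 + N))
k(Y) = 1 + 2*Y (k(Y) = 2*Y + 1 = 1 + 2*Y)
c(T) = 1 + T**2 + 2*T (c(T) = T*T + (1 + 2*T) = T**2 + (1 + 2*T) = 1 + T**2 + 2*T)
((-2 + 1)**2 + 14)*c(g(6)) = ((-2 + 1)**2 + 14)*(1 + (20 + 6**2 + 9*6)**2 + 2*(20 + 6**2 + 9*6)) = ((-1)**2 + 14)*(1 + (20 + 36 + 54)**2 + 2*(20 + 36 + 54)) = (1 + 14)*(1 + 110**2 + 2*110) = 15*(1 + 12100 + 220) = 15*12321 = 184815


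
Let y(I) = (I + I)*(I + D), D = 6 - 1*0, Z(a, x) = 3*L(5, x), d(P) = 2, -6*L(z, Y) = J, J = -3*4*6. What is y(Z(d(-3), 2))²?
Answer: 9144576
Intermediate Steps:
J = -72 (J = -12*6 = -72)
L(z, Y) = 12 (L(z, Y) = -⅙*(-72) = 12)
Z(a, x) = 36 (Z(a, x) = 3*12 = 36)
D = 6 (D = 6 + 0 = 6)
y(I) = 2*I*(6 + I) (y(I) = (I + I)*(I + 6) = (2*I)*(6 + I) = 2*I*(6 + I))
y(Z(d(-3), 2))² = (2*36*(6 + 36))² = (2*36*42)² = 3024² = 9144576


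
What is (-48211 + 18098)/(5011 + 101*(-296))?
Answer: 30113/24885 ≈ 1.2101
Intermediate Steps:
(-48211 + 18098)/(5011 + 101*(-296)) = -30113/(5011 - 29896) = -30113/(-24885) = -30113*(-1/24885) = 30113/24885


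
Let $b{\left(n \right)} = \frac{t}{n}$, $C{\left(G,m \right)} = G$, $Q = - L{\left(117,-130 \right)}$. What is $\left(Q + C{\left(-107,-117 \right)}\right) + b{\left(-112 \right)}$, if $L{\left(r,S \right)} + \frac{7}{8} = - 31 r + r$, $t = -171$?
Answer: $\frac{381405}{112} \approx 3405.4$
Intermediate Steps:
$L{\left(r,S \right)} = - \frac{7}{8} - 30 r$ ($L{\left(r,S \right)} = - \frac{7}{8} + \left(- 31 r + r\right) = - \frac{7}{8} - 30 r$)
$Q = \frac{28087}{8}$ ($Q = - (- \frac{7}{8} - 3510) = \left(-1\right) \left(- \frac{28087}{8}\right) = \frac{28087}{8} \approx 3510.9$)
$b{\left(n \right)} = - \frac{171}{n}$
$\left(Q + C{\left(-107,-117 \right)}\right) + b{\left(-112 \right)} = \left(\frac{28087}{8} - 107\right) - \frac{171}{-112} = \frac{27231}{8} - - \frac{171}{112} = \frac{27231}{8} + \frac{171}{112} = \frac{381405}{112}$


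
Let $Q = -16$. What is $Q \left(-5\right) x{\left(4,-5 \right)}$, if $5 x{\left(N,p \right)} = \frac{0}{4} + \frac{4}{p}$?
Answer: $- \frac{64}{5} \approx -12.8$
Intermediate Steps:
$x{\left(N,p \right)} = \frac{4}{5 p}$ ($x{\left(N,p \right)} = \frac{\frac{0}{4} + \frac{4}{p}}{5} = \frac{0 \cdot \frac{1}{4} + \frac{4}{p}}{5} = \frac{0 + \frac{4}{p}}{5} = \frac{4 \frac{1}{p}}{5} = \frac{4}{5 p}$)
$Q \left(-5\right) x{\left(4,-5 \right)} = \left(-16\right) \left(-5\right) \frac{4}{5 \left(-5\right)} = 80 \cdot \frac{4}{5} \left(- \frac{1}{5}\right) = 80 \left(- \frac{4}{25}\right) = - \frac{64}{5}$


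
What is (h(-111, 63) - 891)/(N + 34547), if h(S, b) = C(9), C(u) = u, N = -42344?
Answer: 294/2599 ≈ 0.11312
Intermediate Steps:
h(S, b) = 9
(h(-111, 63) - 891)/(N + 34547) = (9 - 891)/(-42344 + 34547) = -882/(-7797) = -882*(-1/7797) = 294/2599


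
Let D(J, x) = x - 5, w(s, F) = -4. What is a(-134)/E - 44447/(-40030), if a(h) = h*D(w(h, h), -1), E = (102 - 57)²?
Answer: 8145953/5404050 ≈ 1.5074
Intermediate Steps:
E = 2025 (E = 45² = 2025)
D(J, x) = -5 + x
a(h) = -6*h (a(h) = h*(-5 - 1) = h*(-6) = -6*h)
a(-134)/E - 44447/(-40030) = -6*(-134)/2025 - 44447/(-40030) = 804*(1/2025) - 44447*(-1/40030) = 268/675 + 44447/40030 = 8145953/5404050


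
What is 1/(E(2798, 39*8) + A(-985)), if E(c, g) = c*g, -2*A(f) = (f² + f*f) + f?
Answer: -2/193513 ≈ -1.0335e-5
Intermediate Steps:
A(f) = -f² - f/2 (A(f) = -((f² + f*f) + f)/2 = -((f² + f²) + f)/2 = -(2*f² + f)/2 = -(f + 2*f²)/2 = -f² - f/2)
1/(E(2798, 39*8) + A(-985)) = 1/(2798*(39*8) - 1*(-985)*(½ - 985)) = 1/(2798*312 - 1*(-985)*(-1969/2)) = 1/(872976 - 1939465/2) = 1/(-193513/2) = -2/193513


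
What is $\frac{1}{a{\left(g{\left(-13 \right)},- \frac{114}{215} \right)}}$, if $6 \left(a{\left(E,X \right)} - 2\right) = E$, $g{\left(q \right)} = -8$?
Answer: $\frac{3}{2} \approx 1.5$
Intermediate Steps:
$a{\left(E,X \right)} = 2 + \frac{E}{6}$
$\frac{1}{a{\left(g{\left(-13 \right)},- \frac{114}{215} \right)}} = \frac{1}{2 + \frac{1}{6} \left(-8\right)} = \frac{1}{2 - \frac{4}{3}} = \frac{1}{\frac{2}{3}} = \frac{3}{2}$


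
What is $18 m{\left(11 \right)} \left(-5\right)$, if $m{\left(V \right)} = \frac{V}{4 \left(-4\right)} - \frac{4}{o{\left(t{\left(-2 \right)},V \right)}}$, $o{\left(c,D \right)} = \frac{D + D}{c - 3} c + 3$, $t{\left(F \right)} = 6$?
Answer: $\frac{26145}{376} \approx 69.535$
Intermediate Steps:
$o{\left(c,D \right)} = 3 + \frac{2 D c}{-3 + c}$ ($o{\left(c,D \right)} = \frac{2 D}{-3 + c} c + 3 = \frac{2 D c}{-3 + c} + 3 = 3 + \frac{2 D c}{-3 + c}$)
$m{\left(V \right)} = - \frac{4}{3 + 4 V} - \frac{V}{16}$ ($m{\left(V \right)} = \frac{V}{4 \left(-4\right)} - \frac{4}{\frac{1}{-3 + 6} \left(-9 + 3 \cdot 6 + 2 V 6\right)} = \frac{V}{-16} - \frac{4}{\frac{1}{3} \left(-9 + 18 + 12 V\right)} = V \left(- \frac{1}{16}\right) - \frac{4}{\frac{1}{3} \left(9 + 12 V\right)} = - \frac{V}{16} - \frac{4}{3 + 4 V} = - \frac{4}{3 + 4 V} - \frac{V}{16}$)
$18 m{\left(11 \right)} \left(-5\right) = 18 \frac{-64 - 11 \left(3 + 4 \cdot 11\right)}{16 \left(3 + 4 \cdot 11\right)} \left(-5\right) = 18 \frac{-64 - 11 \left(3 + 44\right)}{16 \left(3 + 44\right)} \left(-5\right) = 18 \frac{-64 - 11 \cdot 47}{16 \cdot 47} \left(-5\right) = 18 \cdot \frac{1}{16} \cdot \frac{1}{47} \left(-64 - 517\right) \left(-5\right) = 18 \cdot \frac{1}{16} \cdot \frac{1}{47} \left(-581\right) \left(-5\right) = 18 \left(- \frac{581}{752}\right) \left(-5\right) = \left(- \frac{5229}{376}\right) \left(-5\right) = \frac{26145}{376}$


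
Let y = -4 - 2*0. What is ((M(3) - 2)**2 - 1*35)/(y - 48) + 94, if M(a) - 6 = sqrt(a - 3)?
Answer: 4907/52 ≈ 94.365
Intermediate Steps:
M(a) = 6 + sqrt(-3 + a) (M(a) = 6 + sqrt(a - 3) = 6 + sqrt(-3 + a))
y = -4 (y = -4 + 0 = -4)
((M(3) - 2)**2 - 1*35)/(y - 48) + 94 = (((6 + sqrt(-3 + 3)) - 2)**2 - 1*35)/(-4 - 48) + 94 = (((6 + sqrt(0)) - 2)**2 - 35)/(-52) + 94 = (((6 + 0) - 2)**2 - 35)*(-1/52) + 94 = ((6 - 2)**2 - 35)*(-1/52) + 94 = (4**2 - 35)*(-1/52) + 94 = (16 - 35)*(-1/52) + 94 = -19*(-1/52) + 94 = 19/52 + 94 = 4907/52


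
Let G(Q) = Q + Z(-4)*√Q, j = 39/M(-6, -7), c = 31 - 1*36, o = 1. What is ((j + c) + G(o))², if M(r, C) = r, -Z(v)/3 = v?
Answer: 9/4 ≈ 2.2500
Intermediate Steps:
Z(v) = -3*v
c = -5 (c = 31 - 36 = -5)
j = -13/2 (j = 39/(-6) = 39*(-⅙) = -13/2 ≈ -6.5000)
G(Q) = Q + 12*√Q (G(Q) = Q + (-3*(-4))*√Q = Q + 12*√Q)
((j + c) + G(o))² = ((-13/2 - 5) + (1 + 12*√1))² = (-23/2 + (1 + 12*1))² = (-23/2 + (1 + 12))² = (-23/2 + 13)² = (3/2)² = 9/4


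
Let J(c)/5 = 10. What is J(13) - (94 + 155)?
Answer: -199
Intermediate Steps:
J(c) = 50 (J(c) = 5*10 = 50)
J(13) - (94 + 155) = 50 - (94 + 155) = 50 - 1*249 = 50 - 249 = -199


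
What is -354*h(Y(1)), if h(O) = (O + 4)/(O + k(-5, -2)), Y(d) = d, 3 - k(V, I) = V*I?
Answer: 295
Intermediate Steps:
k(V, I) = 3 - I*V (k(V, I) = 3 - V*I = 3 - I*V)
h(O) = (4 + O)/(-7 + O) (h(O) = (O + 4)/(O + (3 - 1*(-2)*(-5))) = (4 + O)/(O + (3 - 10)) = (4 + O)/(O - 7) = (4 + O)/(-7 + O))
-354*h(Y(1)) = -354*(4 + 1)/(-7 + 1) = -354*5/(-6) = -(-59)*5 = -354*(-⅚) = 295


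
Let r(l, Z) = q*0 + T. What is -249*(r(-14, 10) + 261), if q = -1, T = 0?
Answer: -64989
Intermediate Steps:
r(l, Z) = 0 (r(l, Z) = -1*0 + 0 = 0 + 0 = 0)
-249*(r(-14, 10) + 261) = -249*(0 + 261) = -249*261 = -64989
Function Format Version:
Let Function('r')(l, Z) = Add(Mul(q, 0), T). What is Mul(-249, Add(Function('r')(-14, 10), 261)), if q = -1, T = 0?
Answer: -64989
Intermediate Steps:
Function('r')(l, Z) = 0 (Function('r')(l, Z) = Add(Mul(-1, 0), 0) = Add(0, 0) = 0)
Mul(-249, Add(Function('r')(-14, 10), 261)) = Mul(-249, Add(0, 261)) = Mul(-249, 261) = -64989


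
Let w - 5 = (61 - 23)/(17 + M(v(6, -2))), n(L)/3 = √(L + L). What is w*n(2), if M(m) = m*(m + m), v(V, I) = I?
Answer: 978/25 ≈ 39.120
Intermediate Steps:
M(m) = 2*m² (M(m) = m*(2*m) = 2*m²)
n(L) = 3*√2*√L (n(L) = 3*√(L + L) = 3*√(2*L) = 3*(√2*√L) = 3*√2*√L)
w = 163/25 (w = 5 + (61 - 23)/(17 + 2*(-2)²) = 5 + 38/(17 + 2*4) = 5 + 38/(17 + 8) = 5 + 38/25 = 163/25 ≈ 6.5200)
w*n(2) = 163*(3*√2*√2)/25 = (163/25)*6 = 978/25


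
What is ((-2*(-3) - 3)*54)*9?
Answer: 1458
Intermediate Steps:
((-2*(-3) - 3)*54)*9 = ((6 - 3)*54)*9 = (3*54)*9 = 162*9 = 1458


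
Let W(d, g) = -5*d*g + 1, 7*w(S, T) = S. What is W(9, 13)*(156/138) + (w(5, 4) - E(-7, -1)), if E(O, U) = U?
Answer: -106012/161 ≈ -658.46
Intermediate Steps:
w(S, T) = S/7
W(d, g) = 1 - 5*d*g (W(d, g) = -5*d*g + 1 = 1 - 5*d*g)
W(9, 13)*(156/138) + (w(5, 4) - E(-7, -1)) = (1 - 5*9*13)*(156/138) + ((⅐)*5 - 1*(-1)) = (1 - 585)*(156*(1/138)) + (5/7 + 1) = -584*26/23 + 12/7 = -15184/23 + 12/7 = -106012/161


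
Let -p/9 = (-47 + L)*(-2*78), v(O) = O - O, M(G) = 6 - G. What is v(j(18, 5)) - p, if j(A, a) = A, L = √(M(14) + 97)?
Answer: 65988 - 1404*√89 ≈ 52743.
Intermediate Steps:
L = √89 (L = √((6 - 1*14) + 97) = √((6 - 14) + 97) = √(-8 + 97) = √89 ≈ 9.4340)
v(O) = 0
p = -65988 + 1404*√89 (p = -9*(-47 + √89)*(-2*78) = -9*(-47 + √89)*(-156) = -9*(7332 - 156*√89) = -65988 + 1404*√89 ≈ -52743.)
v(j(18, 5)) - p = 0 - (-65988 + 1404*√89) = 0 + (65988 - 1404*√89) = 65988 - 1404*√89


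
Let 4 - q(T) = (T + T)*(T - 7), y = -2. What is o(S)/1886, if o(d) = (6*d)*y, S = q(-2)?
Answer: 192/943 ≈ 0.20361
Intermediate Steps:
q(T) = 4 - 2*T*(-7 + T) (q(T) = 4 - (T + T)*(T - 7) = 4 - 2*T*(-7 + T))
S = -32 (S = 4 - 2*(-2)² + 14*(-2) = 4 - 2*4 - 28 = 4 - 8 - 28 = -32)
o(d) = -12*d (o(d) = (6*d)*(-2) = -12*d)
o(S)/1886 = -12*(-32)/1886 = 384*(1/1886) = 192/943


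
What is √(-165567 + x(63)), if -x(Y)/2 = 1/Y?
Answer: I*√73015061/21 ≈ 406.9*I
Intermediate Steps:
x(Y) = -2/Y
√(-165567 + x(63)) = √(-165567 - 2/63) = √(-10430723/63) = I*√73015061/21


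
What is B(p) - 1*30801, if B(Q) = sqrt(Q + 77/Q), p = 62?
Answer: -30801 + sqrt(243102)/62 ≈ -30793.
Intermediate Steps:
B(p) - 1*30801 = sqrt(62 + 77/62) - 1*30801 = sqrt(62 + 77*(1/62)) - 30801 = sqrt(62 + 77/62) - 30801 = sqrt(3921/62) - 30801 = sqrt(243102)/62 - 30801 = -30801 + sqrt(243102)/62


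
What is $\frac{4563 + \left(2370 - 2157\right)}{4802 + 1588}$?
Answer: $\frac{796}{1065} \approx 0.74742$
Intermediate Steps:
$\frac{4563 + \left(2370 - 2157\right)}{4802 + 1588} = \frac{4563 + \left(2370 - 2157\right)}{6390} = \left(4563 + 213\right) \frac{1}{6390} = 4776 \cdot \frac{1}{6390} = \frac{796}{1065}$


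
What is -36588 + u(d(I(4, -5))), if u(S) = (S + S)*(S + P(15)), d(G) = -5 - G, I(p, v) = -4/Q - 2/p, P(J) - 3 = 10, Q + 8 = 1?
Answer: -3593505/98 ≈ -36668.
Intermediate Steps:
Q = -7 (Q = -8 + 1 = -7)
P(J) = 13 (P(J) = 3 + 10 = 13)
I(p, v) = 4/7 - 2/p (I(p, v) = -4/(-7) - 2/p = -4*(-1/7) - 2/p = 4/7 - 2/p)
u(S) = 2*S*(13 + S) (u(S) = (S + S)*(S + 13) = (2*S)*(13 + S) = 2*S*(13 + S))
-36588 + u(d(I(4, -5))) = -36588 + 2*(-5 - (4/7 - 2/4))*(13 + (-5 - (4/7 - 2/4))) = -36588 + 2*(-5 - (4/7 - 2*1/4))*(13 + (-5 - (4/7 - 2*1/4))) = -36588 + 2*(-5 - (4/7 - 1/2))*(13 + (-5 - (4/7 - 1/2))) = -36588 + 2*(-5 - 1*1/14)*(13 + (-5 - 1*1/14)) = -36588 + 2*(-5 - 1/14)*(13 + (-5 - 1/14)) = -36588 + 2*(-71/14)*(13 - 71/14) = -36588 + 2*(-71/14)*(111/14) = -36588 - 7881/98 = -3593505/98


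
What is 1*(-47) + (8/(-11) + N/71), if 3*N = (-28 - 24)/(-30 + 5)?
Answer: -2795053/58575 ≈ -47.718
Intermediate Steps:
N = 52/75 (N = ((-28 - 24)/(-30 + 5))/3 = (-52/(-25))/3 = (-52*(-1/25))/3 = (⅓)*(52/25) = 52/75 ≈ 0.69333)
1*(-47) + (8/(-11) + N/71) = 1*(-47) + (8/(-11) + (52/75)/71) = -47 + (8*(-1/11) + (52/75)*(1/71)) = -47 + (-8/11 + 52/5325) = -47 - 42028/58575 = -2795053/58575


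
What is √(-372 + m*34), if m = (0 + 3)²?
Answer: I*√66 ≈ 8.124*I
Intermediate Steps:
m = 9 (m = 3² = 9)
√(-372 + m*34) = √(-372 + 9*34) = √(-372 + 306) = √(-66) = I*√66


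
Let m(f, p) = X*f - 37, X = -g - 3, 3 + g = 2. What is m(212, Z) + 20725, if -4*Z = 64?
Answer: 20264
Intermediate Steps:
g = -1 (g = -3 + 2 = -1)
Z = -16 (Z = -1/4*64 = -16)
X = -2 (X = -1*(-1) - 3 = 1 - 3 = -2)
m(f, p) = -37 - 2*f (m(f, p) = -2*f - 37 = -37 - 2*f)
m(212, Z) + 20725 = (-37 - 2*212) + 20725 = (-37 - 424) + 20725 = -461 + 20725 = 20264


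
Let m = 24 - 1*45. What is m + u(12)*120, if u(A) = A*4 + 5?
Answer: 6339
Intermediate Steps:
m = -21 (m = 24 - 45 = -21)
u(A) = 5 + 4*A (u(A) = 4*A + 5 = 5 + 4*A)
m + u(12)*120 = -21 + (5 + 4*12)*120 = -21 + (5 + 48)*120 = -21 + 53*120 = -21 + 6360 = 6339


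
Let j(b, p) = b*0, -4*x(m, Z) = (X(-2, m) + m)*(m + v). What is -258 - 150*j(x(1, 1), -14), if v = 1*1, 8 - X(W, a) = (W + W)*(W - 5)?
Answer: -258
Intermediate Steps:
X(W, a) = 8 - 2*W*(-5 + W) (X(W, a) = 8 - (W + W)*(W - 5) = 8 - 2*W*(-5 + W))
v = 1
x(m, Z) = -(1 + m)*(-20 + m)/4 (x(m, Z) = -((8 - 2*(-2)² + 10*(-2)) + m)*(m + 1)/4 = -((8 - 2*4 - 20) + m)*(1 + m)/4 = -((8 - 8 - 20) + m)*(1 + m)/4 = -(-20 + m)*(1 + m)/4 = -(1 + m)*(-20 + m)/4)
j(b, p) = 0
-258 - 150*j(x(1, 1), -14) = -258 - 150*0 = -258 + 0 = -258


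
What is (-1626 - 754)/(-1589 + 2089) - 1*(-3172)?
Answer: 79181/25 ≈ 3167.2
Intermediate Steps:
(-1626 - 754)/(-1589 + 2089) - 1*(-3172) = -2380/500 + 3172 = -2380*1/500 + 3172 = -119/25 + 3172 = 79181/25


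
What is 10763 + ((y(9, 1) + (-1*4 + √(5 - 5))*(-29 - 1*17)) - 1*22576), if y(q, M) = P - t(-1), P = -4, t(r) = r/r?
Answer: -11634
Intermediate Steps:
t(r) = 1
y(q, M) = -5 (y(q, M) = -4 - 1*1 = -4 - 1 = -5)
10763 + ((y(9, 1) + (-1*4 + √(5 - 5))*(-29 - 1*17)) - 1*22576) = 10763 + ((-5 + (-1*4 + √(5 - 5))*(-29 - 1*17)) - 1*22576) = 10763 + ((-5 + (-4 + √0)*(-29 - 17)) - 22576) = 10763 + ((-5 + (-4 + 0)*(-46)) - 22576) = 10763 + ((-5 - 4*(-46)) - 22576) = 10763 + ((-5 + 184) - 22576) = 10763 + (179 - 22576) = 10763 - 22397 = -11634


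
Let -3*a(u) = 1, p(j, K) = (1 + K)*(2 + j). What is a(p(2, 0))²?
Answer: ⅑ ≈ 0.11111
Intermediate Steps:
a(u) = -⅓ (a(u) = -⅓*1 = -⅓)
a(p(2, 0))² = (-⅓)² = ⅑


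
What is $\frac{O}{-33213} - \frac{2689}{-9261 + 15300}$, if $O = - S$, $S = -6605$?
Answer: $- \frac{43065784}{66857769} \approx -0.64414$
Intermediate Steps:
$O = 6605$ ($O = \left(-1\right) \left(-6605\right) = 6605$)
$\frac{O}{-33213} - \frac{2689}{-9261 + 15300} = \frac{6605}{-33213} - \frac{2689}{-9261 + 15300} = 6605 \left(- \frac{1}{33213}\right) - \frac{2689}{6039} = - \frac{6605}{33213} - \frac{2689}{6039} = - \frac{43065784}{66857769}$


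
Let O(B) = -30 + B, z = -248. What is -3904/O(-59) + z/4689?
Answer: 18283784/417321 ≈ 43.812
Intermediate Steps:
-3904/O(-59) + z/4689 = -3904/(-30 - 59) - 248/4689 = -3904/(-89) - 248*1/4689 = -3904*(-1/89) - 248/4689 = 3904/89 - 248/4689 = 18283784/417321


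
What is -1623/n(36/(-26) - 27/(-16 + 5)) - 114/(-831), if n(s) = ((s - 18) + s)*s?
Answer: 3068821177/32040036 ≈ 95.781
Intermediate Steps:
n(s) = s*(-18 + 2*s) (n(s) = ((-18 + s) + s)*s = (-18 + 2*s)*s = s*(-18 + 2*s))
-1623/n(36/(-26) - 27/(-16 + 5)) - 114/(-831) = -1623*1/(2*(-9 + (36/(-26) - 27/(-16 + 5)))*(36/(-26) - 27/(-16 + 5))) - 114/(-831) = -1623*1/(2*(-9 + (36*(-1/26) - 27/(-11)))*(36*(-1/26) - 27/(-11))) - 114*(-1/831) = -1623*1/(2*(-9 + (-18/13 - 27*(-1/11)))*(-18/13 - 27*(-1/11))) + 38/277 = -1623*1/(2*(-9 + (-18/13 + 27/11))*(-18/13 + 27/11)) + 38/277 = -1623*143/(306*(-9 + 153/143)) + 38/277 = -1623/(2*(153/143)*(-1134/143)) + 38/277 = -1623/(-347004/20449) + 38/277 = -1623*(-20449/347004) + 38/277 = 11062909/115668 + 38/277 = 3068821177/32040036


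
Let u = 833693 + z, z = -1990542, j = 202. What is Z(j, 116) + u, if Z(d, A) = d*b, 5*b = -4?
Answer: -5785053/5 ≈ -1.1570e+6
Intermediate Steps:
b = -⅘ (b = (⅕)*(-4) = -⅘ ≈ -0.80000)
Z(d, A) = -4*d/5 (Z(d, A) = d*(-⅘) = -4*d/5)
u = -1156849 (u = 833693 - 1990542 = -1156849)
Z(j, 116) + u = -⅘*202 - 1156849 = -808/5 - 1156849 = -5785053/5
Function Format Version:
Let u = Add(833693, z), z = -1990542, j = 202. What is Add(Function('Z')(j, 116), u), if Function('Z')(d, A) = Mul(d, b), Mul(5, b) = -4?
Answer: Rational(-5785053, 5) ≈ -1.1570e+6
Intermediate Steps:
b = Rational(-4, 5) (b = Mul(Rational(1, 5), -4) = Rational(-4, 5) ≈ -0.80000)
Function('Z')(d, A) = Mul(Rational(-4, 5), d) (Function('Z')(d, A) = Mul(d, Rational(-4, 5)) = Mul(Rational(-4, 5), d))
u = -1156849 (u = Add(833693, -1990542) = -1156849)
Add(Function('Z')(j, 116), u) = Add(Mul(Rational(-4, 5), 202), -1156849) = Add(Rational(-808, 5), -1156849) = Rational(-5785053, 5)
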